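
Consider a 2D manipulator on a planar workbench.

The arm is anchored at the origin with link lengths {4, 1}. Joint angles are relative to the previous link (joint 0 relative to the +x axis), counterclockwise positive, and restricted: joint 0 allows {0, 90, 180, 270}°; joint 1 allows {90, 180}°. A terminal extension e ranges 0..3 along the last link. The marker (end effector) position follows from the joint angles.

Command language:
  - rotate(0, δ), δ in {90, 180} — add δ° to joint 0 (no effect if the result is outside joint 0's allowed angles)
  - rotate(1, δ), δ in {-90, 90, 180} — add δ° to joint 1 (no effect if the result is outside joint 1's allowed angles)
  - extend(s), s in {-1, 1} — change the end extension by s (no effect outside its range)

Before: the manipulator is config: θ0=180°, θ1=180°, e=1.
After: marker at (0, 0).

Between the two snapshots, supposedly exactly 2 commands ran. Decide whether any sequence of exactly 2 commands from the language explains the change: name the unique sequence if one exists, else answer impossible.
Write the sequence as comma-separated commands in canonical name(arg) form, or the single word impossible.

extend(1), extend(1)

initial: config: θ0=180°, θ1=180°, e=1
t=1 extend(1) ⇒ config: θ0=180°, θ1=180°, e=2
t=2 extend(1) ⇒ config: θ0=180°, θ1=180°, e=3
uniquely the one of 49 2-step routes that fits.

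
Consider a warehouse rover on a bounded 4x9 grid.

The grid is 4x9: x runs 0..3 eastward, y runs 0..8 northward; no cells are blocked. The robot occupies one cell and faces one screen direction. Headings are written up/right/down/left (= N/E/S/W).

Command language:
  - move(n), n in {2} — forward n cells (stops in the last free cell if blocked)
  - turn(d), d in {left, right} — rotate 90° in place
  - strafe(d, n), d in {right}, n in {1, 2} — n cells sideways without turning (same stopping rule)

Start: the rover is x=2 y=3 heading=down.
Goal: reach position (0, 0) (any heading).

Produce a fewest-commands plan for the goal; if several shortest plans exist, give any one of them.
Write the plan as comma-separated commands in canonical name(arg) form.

move(2), move(2), strafe(right, 2)

initial: x=2 y=3 heading=down
step 1 (move(2)): x=2 y=1 heading=down
step 2 (move(2)): x=2 y=0 heading=down
step 3 (strafe(right, 2)): x=0 y=0 heading=down
no 2-step plan works, so 3 is optimal.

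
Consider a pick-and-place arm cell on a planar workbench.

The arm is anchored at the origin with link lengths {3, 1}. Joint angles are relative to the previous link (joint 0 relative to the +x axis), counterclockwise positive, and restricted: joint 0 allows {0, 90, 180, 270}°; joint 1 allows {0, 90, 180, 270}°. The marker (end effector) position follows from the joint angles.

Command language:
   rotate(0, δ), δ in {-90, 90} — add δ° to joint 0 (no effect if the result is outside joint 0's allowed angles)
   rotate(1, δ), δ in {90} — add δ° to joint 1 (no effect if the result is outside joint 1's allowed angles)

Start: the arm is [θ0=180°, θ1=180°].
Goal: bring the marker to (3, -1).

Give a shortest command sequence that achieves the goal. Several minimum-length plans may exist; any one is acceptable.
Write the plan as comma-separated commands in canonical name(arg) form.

initial: [θ0=180°, θ1=180°]
t=1 rotate(0, 90) ⇒ [θ0=270°, θ1=180°]
t=2 rotate(0, 90) ⇒ [θ0=0°, θ1=180°]
t=3 rotate(1, 90) ⇒ [θ0=0°, θ1=270°]
no 2-step plan works, so 3 is optimal.

rotate(0, 90), rotate(0, 90), rotate(1, 90)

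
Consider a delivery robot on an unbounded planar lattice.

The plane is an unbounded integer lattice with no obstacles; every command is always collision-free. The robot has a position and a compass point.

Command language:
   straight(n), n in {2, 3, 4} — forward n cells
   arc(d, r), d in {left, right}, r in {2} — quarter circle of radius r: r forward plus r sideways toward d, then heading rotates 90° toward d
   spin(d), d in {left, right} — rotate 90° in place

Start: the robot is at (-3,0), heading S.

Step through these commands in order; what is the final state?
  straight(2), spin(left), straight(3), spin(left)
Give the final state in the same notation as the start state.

at (0,-2), heading N

start: at (-3,0), heading S
step 1 (straight(2)): at (-3,-2), heading S
step 2 (spin(left)): at (-3,-2), heading E
step 3 (straight(3)): at (0,-2), heading E
step 4 (spin(left)): at (0,-2), heading N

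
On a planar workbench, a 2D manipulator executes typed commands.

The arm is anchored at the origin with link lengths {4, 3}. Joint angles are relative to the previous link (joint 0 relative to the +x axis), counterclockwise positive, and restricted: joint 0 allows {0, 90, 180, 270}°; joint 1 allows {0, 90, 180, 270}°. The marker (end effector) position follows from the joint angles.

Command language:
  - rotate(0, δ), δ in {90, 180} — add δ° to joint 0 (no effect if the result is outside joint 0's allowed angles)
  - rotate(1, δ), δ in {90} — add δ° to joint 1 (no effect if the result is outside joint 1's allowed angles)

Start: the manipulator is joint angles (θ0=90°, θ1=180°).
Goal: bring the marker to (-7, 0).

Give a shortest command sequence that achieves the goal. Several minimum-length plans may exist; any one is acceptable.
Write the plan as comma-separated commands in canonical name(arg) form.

from: joint angles (θ0=90°, θ1=180°)
1. rotate(1, 90) → joint angles (θ0=90°, θ1=270°)
2. rotate(1, 90) → joint angles (θ0=90°, θ1=0°)
3. rotate(0, 90) → joint angles (θ0=180°, θ1=0°)
shorter routes all fall short; 3 is best.

rotate(1, 90), rotate(1, 90), rotate(0, 90)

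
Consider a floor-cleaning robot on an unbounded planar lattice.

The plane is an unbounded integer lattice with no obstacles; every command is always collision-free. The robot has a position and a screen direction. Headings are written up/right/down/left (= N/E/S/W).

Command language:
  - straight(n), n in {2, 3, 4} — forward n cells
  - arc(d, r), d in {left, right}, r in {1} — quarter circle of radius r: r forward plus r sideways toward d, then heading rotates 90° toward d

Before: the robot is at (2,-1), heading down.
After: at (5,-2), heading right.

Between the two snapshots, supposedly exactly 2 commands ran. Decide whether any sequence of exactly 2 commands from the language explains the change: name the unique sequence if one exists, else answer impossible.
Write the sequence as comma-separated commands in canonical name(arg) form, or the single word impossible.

key: running straight(2) before arc(left, 1) would end elsewhere — order is forced
start: at (2,-1), heading down
[1] after arc(left, 1): at (3,-2), heading right
[2] after straight(2): at (5,-2), heading right
no other 2-command option fits: unique.

arc(left, 1), straight(2)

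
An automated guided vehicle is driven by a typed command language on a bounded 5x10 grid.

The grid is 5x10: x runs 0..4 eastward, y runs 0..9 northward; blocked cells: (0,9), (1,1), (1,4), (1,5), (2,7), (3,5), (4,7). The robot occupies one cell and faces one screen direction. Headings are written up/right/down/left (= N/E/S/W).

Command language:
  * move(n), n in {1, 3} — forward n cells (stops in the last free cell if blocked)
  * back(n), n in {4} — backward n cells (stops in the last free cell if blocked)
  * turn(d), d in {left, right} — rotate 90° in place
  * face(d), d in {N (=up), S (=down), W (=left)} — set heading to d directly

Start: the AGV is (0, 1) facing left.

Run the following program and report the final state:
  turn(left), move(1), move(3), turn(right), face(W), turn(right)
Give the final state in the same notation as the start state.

from: (0, 1) facing left
t=1 turn(left) ⇒ (0, 1) facing down
t=2 move(1) ⇒ (0, 0) facing down
t=3 move(3) ⇒ (0, 0) facing down
t=4 turn(right) ⇒ (0, 0) facing left
t=5 face(W) ⇒ (0, 0) facing left
t=6 turn(right) ⇒ (0, 0) facing up

(0, 0) facing up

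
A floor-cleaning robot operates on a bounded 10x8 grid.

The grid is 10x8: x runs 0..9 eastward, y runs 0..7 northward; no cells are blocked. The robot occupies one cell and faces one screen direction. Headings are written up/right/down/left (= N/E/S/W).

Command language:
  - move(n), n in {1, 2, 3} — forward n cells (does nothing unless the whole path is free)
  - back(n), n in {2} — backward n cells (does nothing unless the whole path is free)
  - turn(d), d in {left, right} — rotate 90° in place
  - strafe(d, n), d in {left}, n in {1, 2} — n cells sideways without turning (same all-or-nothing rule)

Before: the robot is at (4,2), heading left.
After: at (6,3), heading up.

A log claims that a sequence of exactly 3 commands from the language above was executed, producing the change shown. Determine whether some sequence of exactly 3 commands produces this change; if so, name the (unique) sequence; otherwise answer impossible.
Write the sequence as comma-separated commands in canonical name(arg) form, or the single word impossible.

key: cell and facing (now N) both changed — the 3 commands mix motion and turning
initial: at (4,2), heading left
step 1 (back(2)): at (6,2), heading left
step 2 (turn(right)): at (6,2), heading up
step 3 (move(1)): at (6,3), heading up
no rival 3-sequence matches.

back(2), turn(right), move(1)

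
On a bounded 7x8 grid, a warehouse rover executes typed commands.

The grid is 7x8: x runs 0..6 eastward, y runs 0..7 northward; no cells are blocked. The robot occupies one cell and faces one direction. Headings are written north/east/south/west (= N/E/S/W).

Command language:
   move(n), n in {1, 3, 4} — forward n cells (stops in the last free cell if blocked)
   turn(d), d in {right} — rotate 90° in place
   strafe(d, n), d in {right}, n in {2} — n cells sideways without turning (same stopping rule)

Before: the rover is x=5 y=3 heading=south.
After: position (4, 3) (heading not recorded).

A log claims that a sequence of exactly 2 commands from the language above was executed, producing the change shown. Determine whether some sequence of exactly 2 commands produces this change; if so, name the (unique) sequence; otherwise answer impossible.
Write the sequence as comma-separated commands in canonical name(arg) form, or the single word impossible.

turn(right), move(1)

key: order matters: swapping turn(right) and move(1) lands elsewhere
start: x=5 y=3 heading=south
t=1 turn(right) ⇒ x=5 y=3 heading=west
t=2 move(1) ⇒ x=4 y=3 heading=west
uniquely the one of 25 2-step routes that fits.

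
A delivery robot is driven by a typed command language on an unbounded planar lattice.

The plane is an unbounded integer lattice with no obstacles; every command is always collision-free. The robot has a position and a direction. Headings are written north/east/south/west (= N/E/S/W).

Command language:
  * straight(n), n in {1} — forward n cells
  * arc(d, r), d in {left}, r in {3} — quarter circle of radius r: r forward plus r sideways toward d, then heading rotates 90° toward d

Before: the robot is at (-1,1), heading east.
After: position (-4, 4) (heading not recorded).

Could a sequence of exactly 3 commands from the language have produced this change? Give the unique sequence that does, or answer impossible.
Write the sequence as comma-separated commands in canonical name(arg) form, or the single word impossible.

start: at (-1,1), heading east
step 1 (arc(left, 3)): at (2,4), heading north
step 2 (arc(left, 3)): at (-1,7), heading west
step 3 (arc(left, 3)): at (-4,4), heading south
uniquely the one of 8 3-step routes that fits.

arc(left, 3), arc(left, 3), arc(left, 3)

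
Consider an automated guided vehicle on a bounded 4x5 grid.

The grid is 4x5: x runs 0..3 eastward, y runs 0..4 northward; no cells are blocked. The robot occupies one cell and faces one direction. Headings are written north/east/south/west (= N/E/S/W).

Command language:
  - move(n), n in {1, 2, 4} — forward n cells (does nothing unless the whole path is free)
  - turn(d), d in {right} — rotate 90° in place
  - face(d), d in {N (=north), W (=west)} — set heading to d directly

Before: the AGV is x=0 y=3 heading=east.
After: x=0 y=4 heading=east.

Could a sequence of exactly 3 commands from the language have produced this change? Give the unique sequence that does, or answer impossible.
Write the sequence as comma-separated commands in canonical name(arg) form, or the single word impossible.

face(N), move(1), turn(right)

key: heading stays E — rotations cancel among the 3 commands
start: x=0 y=3 heading=east
[1] after face(N): x=0 y=3 heading=north
[2] after move(1): x=0 y=4 heading=north
[3] after turn(right): x=0 y=4 heading=east
no rival 3-sequence matches.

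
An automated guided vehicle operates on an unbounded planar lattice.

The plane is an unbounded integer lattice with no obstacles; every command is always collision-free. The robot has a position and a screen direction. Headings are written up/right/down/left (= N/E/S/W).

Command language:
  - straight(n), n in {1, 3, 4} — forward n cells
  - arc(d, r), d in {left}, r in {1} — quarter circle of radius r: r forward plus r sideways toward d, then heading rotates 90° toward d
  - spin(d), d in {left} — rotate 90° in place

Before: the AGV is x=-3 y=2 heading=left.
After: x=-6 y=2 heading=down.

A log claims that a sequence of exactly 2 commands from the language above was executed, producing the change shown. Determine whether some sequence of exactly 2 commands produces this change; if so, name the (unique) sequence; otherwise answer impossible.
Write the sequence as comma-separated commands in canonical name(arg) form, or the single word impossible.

straight(3), spin(left)

key: position moved to (-6,2) AND the heading swung to S — translation plus rotation needed
start: x=-3 y=2 heading=left
t=1 straight(3) ⇒ x=-6 y=2 heading=left
t=2 spin(left) ⇒ x=-6 y=2 heading=down
no other 2-command option fits: unique.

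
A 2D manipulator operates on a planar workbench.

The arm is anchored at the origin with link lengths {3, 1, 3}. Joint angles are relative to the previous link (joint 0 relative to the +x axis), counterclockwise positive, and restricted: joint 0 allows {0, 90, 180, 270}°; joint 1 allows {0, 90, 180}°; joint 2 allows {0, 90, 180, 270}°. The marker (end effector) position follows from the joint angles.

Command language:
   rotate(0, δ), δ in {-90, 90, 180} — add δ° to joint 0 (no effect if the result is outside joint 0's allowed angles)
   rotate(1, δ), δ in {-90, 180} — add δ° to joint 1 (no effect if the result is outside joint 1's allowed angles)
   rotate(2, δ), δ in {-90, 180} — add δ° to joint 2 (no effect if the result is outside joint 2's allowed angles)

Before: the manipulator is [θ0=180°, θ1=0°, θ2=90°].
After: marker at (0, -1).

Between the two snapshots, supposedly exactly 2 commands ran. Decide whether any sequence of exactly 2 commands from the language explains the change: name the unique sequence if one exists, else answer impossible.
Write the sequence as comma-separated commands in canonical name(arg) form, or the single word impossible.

key: running rotate(1, -90) before rotate(1, 180) would end elsewhere — order is forced
from: [θ0=180°, θ1=0°, θ2=90°]
t=1 rotate(1, 180) ⇒ [θ0=180°, θ1=180°, θ2=90°]
t=2 rotate(1, -90) ⇒ [θ0=180°, θ1=90°, θ2=90°]
uniquely the one of 49 2-step routes that fits.

rotate(1, 180), rotate(1, -90)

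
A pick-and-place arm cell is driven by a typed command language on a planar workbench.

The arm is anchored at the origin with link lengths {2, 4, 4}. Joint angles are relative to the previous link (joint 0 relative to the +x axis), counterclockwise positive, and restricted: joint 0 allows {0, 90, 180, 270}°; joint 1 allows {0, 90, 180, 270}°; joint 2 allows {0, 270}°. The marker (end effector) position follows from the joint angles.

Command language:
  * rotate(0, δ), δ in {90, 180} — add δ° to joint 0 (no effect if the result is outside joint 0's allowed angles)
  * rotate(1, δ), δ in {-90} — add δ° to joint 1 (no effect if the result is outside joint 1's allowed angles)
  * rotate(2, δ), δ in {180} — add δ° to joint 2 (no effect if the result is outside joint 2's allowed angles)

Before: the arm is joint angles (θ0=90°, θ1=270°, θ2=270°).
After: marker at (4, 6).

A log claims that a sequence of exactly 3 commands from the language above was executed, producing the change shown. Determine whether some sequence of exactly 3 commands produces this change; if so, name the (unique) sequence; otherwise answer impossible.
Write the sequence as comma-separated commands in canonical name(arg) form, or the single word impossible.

start: joint angles (θ0=90°, θ1=270°, θ2=270°)
[1] after rotate(1, -90): joint angles (θ0=90°, θ1=180°, θ2=270°)
[2] after rotate(1, -90): joint angles (θ0=90°, θ1=90°, θ2=270°)
[3] after rotate(1, -90): joint angles (θ0=90°, θ1=0°, θ2=270°)
all 64 alternatives checked — unique.

rotate(1, -90), rotate(1, -90), rotate(1, -90)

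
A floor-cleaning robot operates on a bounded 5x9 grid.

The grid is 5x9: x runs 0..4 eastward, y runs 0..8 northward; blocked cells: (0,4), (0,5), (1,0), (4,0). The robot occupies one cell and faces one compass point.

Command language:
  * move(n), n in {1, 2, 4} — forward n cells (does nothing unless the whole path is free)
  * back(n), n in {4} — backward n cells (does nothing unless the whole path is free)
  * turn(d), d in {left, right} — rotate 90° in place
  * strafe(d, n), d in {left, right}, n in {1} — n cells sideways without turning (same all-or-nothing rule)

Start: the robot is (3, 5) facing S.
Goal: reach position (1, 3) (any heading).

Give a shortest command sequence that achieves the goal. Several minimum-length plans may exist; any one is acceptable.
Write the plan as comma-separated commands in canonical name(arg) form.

begin: (3, 5) facing S
t=1 move(2) ⇒ (3, 3) facing S
t=2 turn(right) ⇒ (3, 3) facing W
t=3 move(2) ⇒ (1, 3) facing W
nothing shorter than 3 reaches the goal.

move(2), turn(right), move(2)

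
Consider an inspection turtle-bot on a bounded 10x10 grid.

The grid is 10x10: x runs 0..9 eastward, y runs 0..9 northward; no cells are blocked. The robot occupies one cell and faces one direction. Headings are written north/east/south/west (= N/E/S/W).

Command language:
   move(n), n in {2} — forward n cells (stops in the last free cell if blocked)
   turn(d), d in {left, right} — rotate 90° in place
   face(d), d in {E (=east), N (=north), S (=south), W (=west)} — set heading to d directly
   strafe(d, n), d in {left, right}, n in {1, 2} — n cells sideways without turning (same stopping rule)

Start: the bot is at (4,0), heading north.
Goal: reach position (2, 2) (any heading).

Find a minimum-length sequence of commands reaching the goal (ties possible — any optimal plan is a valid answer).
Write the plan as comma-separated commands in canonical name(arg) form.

move(2), strafe(left, 2)

begin: at (4,0), heading north
1. move(2) → at (4,2), heading north
2. strafe(left, 2) → at (2,2), heading north
nothing shorter than 2 reaches the goal.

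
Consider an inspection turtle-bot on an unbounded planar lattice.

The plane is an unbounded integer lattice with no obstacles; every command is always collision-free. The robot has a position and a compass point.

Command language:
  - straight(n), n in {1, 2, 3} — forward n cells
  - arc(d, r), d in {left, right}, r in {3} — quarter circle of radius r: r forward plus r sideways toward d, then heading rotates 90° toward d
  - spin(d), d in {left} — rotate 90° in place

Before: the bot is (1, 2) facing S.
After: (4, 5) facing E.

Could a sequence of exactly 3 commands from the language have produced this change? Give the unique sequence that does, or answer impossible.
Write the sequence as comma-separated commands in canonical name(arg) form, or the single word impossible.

spin(left), spin(left), arc(right, 3)

key: running arc(right, 3) before spin(left) would end elsewhere — order is forced
begin: (1, 2) facing S
1. spin(left) → (1, 2) facing E
2. spin(left) → (1, 2) facing N
3. arc(right, 3) → (4, 5) facing E
no rival 3-sequence matches.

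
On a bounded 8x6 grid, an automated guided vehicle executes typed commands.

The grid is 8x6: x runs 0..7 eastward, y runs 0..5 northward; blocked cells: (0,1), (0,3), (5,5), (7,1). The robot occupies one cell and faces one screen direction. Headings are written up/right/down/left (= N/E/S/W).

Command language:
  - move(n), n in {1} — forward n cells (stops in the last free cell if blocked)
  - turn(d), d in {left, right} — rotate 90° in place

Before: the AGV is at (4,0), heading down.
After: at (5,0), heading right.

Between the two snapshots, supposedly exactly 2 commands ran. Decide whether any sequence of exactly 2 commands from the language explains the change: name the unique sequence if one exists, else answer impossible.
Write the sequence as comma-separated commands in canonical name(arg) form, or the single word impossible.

key: cell and facing (now E) both changed — the 2 commands mix motion and turning
start: at (4,0), heading down
[1] after turn(left): at (4,0), heading right
[2] after move(1): at (5,0), heading right
uniquely the one of 9 2-step routes that fits.

turn(left), move(1)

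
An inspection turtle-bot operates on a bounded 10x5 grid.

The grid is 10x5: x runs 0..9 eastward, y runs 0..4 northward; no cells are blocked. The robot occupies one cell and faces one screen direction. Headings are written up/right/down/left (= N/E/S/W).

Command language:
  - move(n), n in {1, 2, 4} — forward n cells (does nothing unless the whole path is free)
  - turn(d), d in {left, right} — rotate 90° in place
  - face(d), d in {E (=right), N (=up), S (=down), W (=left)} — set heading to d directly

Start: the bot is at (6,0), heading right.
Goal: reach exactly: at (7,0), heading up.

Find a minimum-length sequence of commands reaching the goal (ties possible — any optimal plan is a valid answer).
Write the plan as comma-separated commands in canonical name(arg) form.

from: at (6,0), heading right
step 1 (move(1)): at (7,0), heading right
step 2 (turn(left)): at (7,0), heading up
minimal: 2 command(s), checked below 2.

move(1), turn(left)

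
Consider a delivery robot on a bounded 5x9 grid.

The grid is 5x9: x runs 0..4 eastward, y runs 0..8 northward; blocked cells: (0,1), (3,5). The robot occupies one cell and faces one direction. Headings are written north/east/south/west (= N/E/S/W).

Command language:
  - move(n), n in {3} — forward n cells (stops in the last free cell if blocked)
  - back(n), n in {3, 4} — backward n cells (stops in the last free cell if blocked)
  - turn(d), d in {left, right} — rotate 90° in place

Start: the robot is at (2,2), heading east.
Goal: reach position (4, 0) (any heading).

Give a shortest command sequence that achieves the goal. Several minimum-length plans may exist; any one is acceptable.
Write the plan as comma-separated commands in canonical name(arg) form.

move(3), turn(right), move(3)

initial: at (2,2), heading east
step 1 (move(3)): at (4,2), heading east
step 2 (turn(right)): at (4,2), heading south
step 3 (move(3)): at (4,0), heading south
no 2-step plan works, so 3 is optimal.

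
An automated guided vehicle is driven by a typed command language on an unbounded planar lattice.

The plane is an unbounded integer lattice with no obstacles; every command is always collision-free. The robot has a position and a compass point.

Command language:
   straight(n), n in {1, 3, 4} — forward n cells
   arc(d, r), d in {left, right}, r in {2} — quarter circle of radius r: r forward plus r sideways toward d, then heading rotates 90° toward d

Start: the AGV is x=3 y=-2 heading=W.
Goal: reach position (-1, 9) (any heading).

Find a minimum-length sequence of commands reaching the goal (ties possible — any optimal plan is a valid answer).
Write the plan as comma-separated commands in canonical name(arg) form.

arc(right, 2), straight(3), straight(4), arc(left, 2)

begin: x=3 y=-2 heading=W
[1] after arc(right, 2): x=1 y=0 heading=N
[2] after straight(3): x=1 y=3 heading=N
[3] after straight(4): x=1 y=7 heading=N
[4] after arc(left, 2): x=-1 y=9 heading=W
nothing shorter than 4 reaches the goal.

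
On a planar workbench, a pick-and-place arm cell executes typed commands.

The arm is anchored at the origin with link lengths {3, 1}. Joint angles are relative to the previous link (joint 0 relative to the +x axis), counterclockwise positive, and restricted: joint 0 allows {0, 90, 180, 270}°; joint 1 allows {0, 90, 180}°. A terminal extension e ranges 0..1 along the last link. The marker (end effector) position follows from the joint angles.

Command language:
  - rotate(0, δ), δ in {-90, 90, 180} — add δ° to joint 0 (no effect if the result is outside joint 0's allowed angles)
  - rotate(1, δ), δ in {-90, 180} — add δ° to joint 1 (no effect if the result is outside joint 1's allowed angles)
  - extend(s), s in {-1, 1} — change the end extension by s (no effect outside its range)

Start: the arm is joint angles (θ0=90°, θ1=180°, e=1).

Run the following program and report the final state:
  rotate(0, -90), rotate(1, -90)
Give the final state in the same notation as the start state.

joint angles (θ0=0°, θ1=90°, e=1)

begin: joint angles (θ0=90°, θ1=180°, e=1)
t=1 rotate(0, -90) ⇒ joint angles (θ0=0°, θ1=180°, e=1)
t=2 rotate(1, -90) ⇒ joint angles (θ0=0°, θ1=90°, e=1)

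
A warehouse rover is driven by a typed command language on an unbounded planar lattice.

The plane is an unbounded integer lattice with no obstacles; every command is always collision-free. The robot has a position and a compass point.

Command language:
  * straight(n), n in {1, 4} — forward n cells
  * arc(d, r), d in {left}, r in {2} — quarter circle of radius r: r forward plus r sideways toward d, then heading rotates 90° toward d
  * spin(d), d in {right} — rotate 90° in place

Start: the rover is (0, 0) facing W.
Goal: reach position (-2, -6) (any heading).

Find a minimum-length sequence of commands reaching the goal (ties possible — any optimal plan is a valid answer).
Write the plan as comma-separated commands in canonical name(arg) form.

initial: (0, 0) facing W
step 1 (arc(left, 2)): (-2, -2) facing S
step 2 (straight(4)): (-2, -6) facing S
nothing shorter than 2 reaches the goal.

arc(left, 2), straight(4)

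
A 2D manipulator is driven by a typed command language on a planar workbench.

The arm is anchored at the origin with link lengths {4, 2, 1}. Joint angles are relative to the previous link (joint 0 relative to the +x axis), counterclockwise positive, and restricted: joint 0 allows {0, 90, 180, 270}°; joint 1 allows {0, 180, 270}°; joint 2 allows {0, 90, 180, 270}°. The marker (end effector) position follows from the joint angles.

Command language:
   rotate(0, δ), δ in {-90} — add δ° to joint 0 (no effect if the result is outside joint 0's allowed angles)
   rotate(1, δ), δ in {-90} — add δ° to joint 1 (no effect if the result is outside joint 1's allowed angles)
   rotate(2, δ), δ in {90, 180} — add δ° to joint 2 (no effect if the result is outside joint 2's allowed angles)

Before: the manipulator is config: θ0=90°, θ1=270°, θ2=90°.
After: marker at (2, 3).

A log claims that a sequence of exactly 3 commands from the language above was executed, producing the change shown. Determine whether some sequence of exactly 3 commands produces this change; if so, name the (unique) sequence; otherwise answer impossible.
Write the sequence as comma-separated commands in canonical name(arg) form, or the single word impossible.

initial: config: θ0=90°, θ1=270°, θ2=90°
1. rotate(2, 180) → config: θ0=90°, θ1=270°, θ2=270°
2. rotate(2, 180) → config: θ0=90°, θ1=270°, θ2=90°
3. rotate(2, 180) → config: θ0=90°, θ1=270°, θ2=270°
no rival 3-sequence matches.

rotate(2, 180), rotate(2, 180), rotate(2, 180)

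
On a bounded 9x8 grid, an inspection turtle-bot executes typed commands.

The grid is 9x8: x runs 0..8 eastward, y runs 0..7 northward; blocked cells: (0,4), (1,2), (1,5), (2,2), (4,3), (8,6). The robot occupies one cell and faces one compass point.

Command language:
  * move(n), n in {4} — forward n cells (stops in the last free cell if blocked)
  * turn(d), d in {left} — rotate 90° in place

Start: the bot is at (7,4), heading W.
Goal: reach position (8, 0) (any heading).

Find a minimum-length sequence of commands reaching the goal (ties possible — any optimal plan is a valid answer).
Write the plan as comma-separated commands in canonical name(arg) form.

turn(left), move(4), turn(left), move(4)

t0: at (7,4), heading W
step 1 (turn(left)): at (7,4), heading S
step 2 (move(4)): at (7,0), heading S
step 3 (turn(left)): at (7,0), heading E
step 4 (move(4)): at (8,0), heading E
minimal: 4 command(s), checked below 4.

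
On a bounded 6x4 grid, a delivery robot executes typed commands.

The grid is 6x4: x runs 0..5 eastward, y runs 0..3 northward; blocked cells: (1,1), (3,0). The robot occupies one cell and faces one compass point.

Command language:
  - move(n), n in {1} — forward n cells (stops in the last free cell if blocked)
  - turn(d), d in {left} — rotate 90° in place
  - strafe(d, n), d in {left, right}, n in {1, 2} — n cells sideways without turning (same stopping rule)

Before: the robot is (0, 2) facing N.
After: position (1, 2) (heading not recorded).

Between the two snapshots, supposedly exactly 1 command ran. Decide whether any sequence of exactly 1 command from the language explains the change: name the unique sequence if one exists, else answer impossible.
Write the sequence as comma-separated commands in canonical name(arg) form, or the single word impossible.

start: (0, 2) facing N
step 1 (strafe(right, 1)): (1, 2) facing N
all 6 alternatives checked — unique.

strafe(right, 1)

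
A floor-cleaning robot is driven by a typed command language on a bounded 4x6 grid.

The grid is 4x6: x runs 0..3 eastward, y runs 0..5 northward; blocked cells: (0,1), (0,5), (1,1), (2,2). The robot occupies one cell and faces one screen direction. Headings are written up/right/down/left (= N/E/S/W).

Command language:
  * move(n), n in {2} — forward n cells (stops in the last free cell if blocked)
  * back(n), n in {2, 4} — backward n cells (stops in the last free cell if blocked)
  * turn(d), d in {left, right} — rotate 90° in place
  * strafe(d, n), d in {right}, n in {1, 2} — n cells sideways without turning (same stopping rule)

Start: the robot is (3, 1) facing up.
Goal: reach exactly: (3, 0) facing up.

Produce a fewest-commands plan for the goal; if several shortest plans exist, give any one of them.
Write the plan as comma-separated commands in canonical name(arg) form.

start: (3, 1) facing up
t=1 back(4) ⇒ (3, 0) facing up
minimal: 1 command(s), checked below 1.

back(4)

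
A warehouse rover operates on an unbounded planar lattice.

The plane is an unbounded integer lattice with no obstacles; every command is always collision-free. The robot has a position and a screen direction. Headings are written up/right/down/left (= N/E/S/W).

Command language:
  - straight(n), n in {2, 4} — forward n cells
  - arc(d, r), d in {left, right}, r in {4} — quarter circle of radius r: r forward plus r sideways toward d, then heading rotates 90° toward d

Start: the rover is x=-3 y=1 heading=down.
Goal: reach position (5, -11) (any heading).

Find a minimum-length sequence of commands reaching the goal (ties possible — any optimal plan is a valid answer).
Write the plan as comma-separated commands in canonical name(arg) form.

arc(left, 4), arc(right, 4), straight(4)

from: x=-3 y=1 heading=down
t=1 arc(left, 4) ⇒ x=1 y=-3 heading=right
t=2 arc(right, 4) ⇒ x=5 y=-7 heading=down
t=3 straight(4) ⇒ x=5 y=-11 heading=down
no 2-step plan works, so 3 is optimal.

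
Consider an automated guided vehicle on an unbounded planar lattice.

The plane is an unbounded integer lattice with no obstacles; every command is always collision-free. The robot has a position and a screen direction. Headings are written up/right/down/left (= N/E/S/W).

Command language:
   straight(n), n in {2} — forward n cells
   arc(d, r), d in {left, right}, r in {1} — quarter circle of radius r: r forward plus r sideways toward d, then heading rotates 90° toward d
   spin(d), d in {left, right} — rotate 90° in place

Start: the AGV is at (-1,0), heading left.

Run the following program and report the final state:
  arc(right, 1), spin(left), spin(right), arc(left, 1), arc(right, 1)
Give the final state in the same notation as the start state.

from: at (-1,0), heading left
[1] after arc(right, 1): at (-2,1), heading up
[2] after spin(left): at (-2,1), heading left
[3] after spin(right): at (-2,1), heading up
[4] after arc(left, 1): at (-3,2), heading left
[5] after arc(right, 1): at (-4,3), heading up

at (-4,3), heading up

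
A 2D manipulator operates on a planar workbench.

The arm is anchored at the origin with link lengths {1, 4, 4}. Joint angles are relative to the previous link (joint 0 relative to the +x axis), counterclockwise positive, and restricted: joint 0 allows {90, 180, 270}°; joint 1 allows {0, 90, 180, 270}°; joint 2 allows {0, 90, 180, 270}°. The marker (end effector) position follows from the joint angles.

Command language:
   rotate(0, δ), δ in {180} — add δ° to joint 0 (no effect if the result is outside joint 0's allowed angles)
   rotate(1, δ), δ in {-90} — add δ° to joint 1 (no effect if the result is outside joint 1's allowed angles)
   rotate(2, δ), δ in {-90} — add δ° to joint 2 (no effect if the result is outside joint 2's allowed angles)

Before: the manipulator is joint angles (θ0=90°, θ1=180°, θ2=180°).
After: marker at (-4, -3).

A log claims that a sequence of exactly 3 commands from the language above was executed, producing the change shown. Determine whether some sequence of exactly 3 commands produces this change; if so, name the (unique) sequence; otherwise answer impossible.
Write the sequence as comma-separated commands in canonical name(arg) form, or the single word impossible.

rotate(2, -90), rotate(2, -90), rotate(2, -90)

begin: joint angles (θ0=90°, θ1=180°, θ2=180°)
1. rotate(2, -90) → joint angles (θ0=90°, θ1=180°, θ2=90°)
2. rotate(2, -90) → joint angles (θ0=90°, θ1=180°, θ2=0°)
3. rotate(2, -90) → joint angles (θ0=90°, θ1=180°, θ2=270°)
all 27 alternatives checked — unique.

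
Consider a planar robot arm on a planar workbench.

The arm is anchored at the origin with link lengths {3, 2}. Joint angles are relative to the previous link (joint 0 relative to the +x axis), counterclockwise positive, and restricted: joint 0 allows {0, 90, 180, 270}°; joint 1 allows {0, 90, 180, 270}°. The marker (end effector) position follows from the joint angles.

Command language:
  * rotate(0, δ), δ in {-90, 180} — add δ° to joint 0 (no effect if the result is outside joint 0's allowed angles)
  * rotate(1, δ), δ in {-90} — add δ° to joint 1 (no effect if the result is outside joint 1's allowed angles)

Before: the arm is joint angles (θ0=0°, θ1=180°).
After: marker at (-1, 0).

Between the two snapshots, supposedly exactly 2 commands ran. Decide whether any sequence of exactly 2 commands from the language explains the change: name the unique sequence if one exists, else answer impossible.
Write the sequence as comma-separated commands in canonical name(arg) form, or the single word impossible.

t0: joint angles (θ0=0°, θ1=180°)
t=1 rotate(0, -90) ⇒ joint angles (θ0=270°, θ1=180°)
t=2 rotate(0, -90) ⇒ joint angles (θ0=180°, θ1=180°)
uniquely the one of 9 2-step routes that fits.

rotate(0, -90), rotate(0, -90)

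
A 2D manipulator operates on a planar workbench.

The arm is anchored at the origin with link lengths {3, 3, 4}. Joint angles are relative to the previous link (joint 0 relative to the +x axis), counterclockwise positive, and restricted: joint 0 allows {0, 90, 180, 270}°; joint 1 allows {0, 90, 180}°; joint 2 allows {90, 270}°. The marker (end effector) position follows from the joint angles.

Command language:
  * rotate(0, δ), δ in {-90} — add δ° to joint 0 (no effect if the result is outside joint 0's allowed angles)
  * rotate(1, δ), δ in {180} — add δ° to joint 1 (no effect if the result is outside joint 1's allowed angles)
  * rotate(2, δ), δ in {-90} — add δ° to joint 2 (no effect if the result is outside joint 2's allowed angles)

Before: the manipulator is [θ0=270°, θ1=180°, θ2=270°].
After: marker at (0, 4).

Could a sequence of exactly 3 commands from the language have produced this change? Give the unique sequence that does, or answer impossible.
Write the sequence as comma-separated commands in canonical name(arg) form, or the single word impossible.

t0: [θ0=270°, θ1=180°, θ2=270°]
1. rotate(0, -90) → [θ0=180°, θ1=180°, θ2=270°]
2. rotate(0, -90) → [θ0=90°, θ1=180°, θ2=270°]
3. rotate(0, -90) → [θ0=0°, θ1=180°, θ2=270°]
uniquely the one of 27 3-step routes that fits.

rotate(0, -90), rotate(0, -90), rotate(0, -90)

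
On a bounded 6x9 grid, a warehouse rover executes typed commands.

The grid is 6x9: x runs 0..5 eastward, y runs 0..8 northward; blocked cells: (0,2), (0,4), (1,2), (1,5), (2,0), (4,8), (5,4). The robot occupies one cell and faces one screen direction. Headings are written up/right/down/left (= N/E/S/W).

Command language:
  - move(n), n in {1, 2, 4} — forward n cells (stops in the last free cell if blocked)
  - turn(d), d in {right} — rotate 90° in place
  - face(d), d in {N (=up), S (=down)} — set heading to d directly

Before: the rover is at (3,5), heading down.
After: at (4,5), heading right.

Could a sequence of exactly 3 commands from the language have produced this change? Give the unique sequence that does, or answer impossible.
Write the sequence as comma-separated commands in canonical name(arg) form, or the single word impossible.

key: cell and facing (now E) both changed — the 3 commands mix motion and turning
begin: at (3,5), heading down
step 1 (face(N)): at (3,5), heading up
step 2 (turn(right)): at (3,5), heading right
step 3 (move(1)): at (4,5), heading right
all 216 alternatives checked — unique.

face(N), turn(right), move(1)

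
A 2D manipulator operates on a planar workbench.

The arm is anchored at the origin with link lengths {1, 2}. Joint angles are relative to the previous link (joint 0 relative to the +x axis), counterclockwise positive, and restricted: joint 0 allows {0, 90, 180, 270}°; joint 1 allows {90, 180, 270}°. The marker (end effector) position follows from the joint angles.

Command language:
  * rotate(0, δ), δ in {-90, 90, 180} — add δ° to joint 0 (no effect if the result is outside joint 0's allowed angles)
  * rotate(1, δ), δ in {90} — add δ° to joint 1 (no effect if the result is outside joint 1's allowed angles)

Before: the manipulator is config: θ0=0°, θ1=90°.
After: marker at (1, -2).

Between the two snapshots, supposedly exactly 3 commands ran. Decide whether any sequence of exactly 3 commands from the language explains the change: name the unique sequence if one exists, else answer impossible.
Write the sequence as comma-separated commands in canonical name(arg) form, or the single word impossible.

from: config: θ0=0°, θ1=90°
t=1 rotate(1, 90) ⇒ config: θ0=0°, θ1=180°
t=2 rotate(1, 90) ⇒ config: θ0=0°, θ1=270°
t=3 rotate(1, 90) ⇒ config: θ0=0°, θ1=270°
no other 3-command option fits: unique.

rotate(1, 90), rotate(1, 90), rotate(1, 90)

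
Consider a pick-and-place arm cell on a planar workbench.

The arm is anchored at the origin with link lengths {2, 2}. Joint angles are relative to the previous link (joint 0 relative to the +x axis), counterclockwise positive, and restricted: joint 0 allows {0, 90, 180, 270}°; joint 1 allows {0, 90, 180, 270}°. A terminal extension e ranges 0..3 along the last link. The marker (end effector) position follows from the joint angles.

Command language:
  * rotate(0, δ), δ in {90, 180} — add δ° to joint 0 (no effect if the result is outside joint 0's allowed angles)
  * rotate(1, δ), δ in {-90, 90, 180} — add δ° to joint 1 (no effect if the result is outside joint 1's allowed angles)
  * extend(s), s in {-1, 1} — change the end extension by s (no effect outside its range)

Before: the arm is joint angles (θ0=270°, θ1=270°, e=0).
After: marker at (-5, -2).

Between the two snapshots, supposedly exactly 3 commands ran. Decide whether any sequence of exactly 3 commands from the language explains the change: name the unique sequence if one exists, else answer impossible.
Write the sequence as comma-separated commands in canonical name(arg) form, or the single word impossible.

initial: joint angles (θ0=270°, θ1=270°, e=0)
1. extend(1) → joint angles (θ0=270°, θ1=270°, e=1)
2. extend(1) → joint angles (θ0=270°, θ1=270°, e=2)
3. extend(1) → joint angles (θ0=270°, θ1=270°, e=3)
uniquely the one of 343 3-step routes that fits.

extend(1), extend(1), extend(1)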